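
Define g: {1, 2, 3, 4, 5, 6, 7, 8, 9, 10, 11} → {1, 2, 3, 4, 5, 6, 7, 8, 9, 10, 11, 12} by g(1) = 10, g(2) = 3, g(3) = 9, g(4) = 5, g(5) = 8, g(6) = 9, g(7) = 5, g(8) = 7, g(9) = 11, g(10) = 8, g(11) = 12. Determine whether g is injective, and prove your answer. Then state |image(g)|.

g(3) = 9 = g(6) with 3 ≠ 6, so g is not injective.
The image of g is {3, 5, 7, 8, 9, 10, 11, 12}, which has 8 elements.

8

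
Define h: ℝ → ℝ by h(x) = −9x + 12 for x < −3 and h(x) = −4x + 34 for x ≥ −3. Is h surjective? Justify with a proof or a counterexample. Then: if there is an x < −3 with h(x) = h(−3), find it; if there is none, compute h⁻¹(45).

Both pieces are strictly decreasing (slopes −9 and −4), so each is injective on its own interval.
The left piece maps (−∞, −3) onto (39, ∞); the right piece maps [−3, ∞) onto (−∞, 46].
The union (39, ∞) ∪ (−∞, 46] covers ℝ, so h is surjective.
For the follow-up: the images overlap, so an x < −3 with h(x) = h(−3) exists. h(−3) = 46; solving −9x + 12 = 46 for x < −3 gives x = (46 − 12)/(−9) = −34/9.

-34/9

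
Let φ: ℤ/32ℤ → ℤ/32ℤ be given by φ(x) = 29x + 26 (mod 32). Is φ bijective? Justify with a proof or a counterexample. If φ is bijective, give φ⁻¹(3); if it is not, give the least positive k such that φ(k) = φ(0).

Recall: φ is injective when φ(u) = φ(v) forces u = v.
If φ(u) = φ(v), then 29u ≡ 29v (mod 32). Because gcd(29, 32) = 1, we may cancel 29 to get u ≡ v (mod 32).
We now compute 29⁻¹ mod 32 explicitly. Euclid's algorithm: 32 = 1·29 + 3, 29 = 9·3 + 2, 3 = 1·2 + 1; back-substituting gives 1 = 21·29 − 19·32, so 29⁻¹ ≡ 21 (mod 32).
For any y ∈ ℤ/32ℤ, x = 21(y − 26) mod 32 satisfies φ(x) = 29·21(y − 26) + 26 ≡ y (since 29·21 ≡ 1 mod 32). So every y has a preimage.
Hence φ is bijective.
Since φ is bijective, we find φ⁻¹(3): we need 29x ≡ 3 − 26 ≡ 9 (mod 32). Using 29⁻¹ = 21: x ≡ 21·9 = 189 = 5·32 + 29, so x = 29.
Check: φ(29) = 29·29 + 26 = 867 = 27·32 + 3 ≡ 3 (mod 32).

29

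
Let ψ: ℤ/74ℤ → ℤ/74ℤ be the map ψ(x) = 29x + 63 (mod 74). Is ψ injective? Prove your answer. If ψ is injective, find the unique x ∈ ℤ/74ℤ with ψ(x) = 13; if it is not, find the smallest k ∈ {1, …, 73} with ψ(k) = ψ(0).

Recall that ψ is injective if ψ(a) = ψ(b) implies a = b.
If ψ(a) = ψ(b), then 29a ≡ 29b (mod 74). Because gcd(29, 74) = 1, we may cancel 29 to get a ≡ b (mod 74).
Therefore ψ is injective.
We now compute 29⁻¹ mod 74 explicitly. Euclid's algorithm: 74 = 2·29 + 16, 29 = 1·16 + 13, 16 = 1·13 + 3, 13 = 4·3 + 1; back-substituting gives 1 = 23·29 − 9·74, so 29⁻¹ ≡ 23 (mod 74).
Since ψ is injective, we compute ψ⁻¹(13): solve 29x + 63 ≡ 13 (mod 74), i.e. 29x ≡ 24 (mod 74).
Multiplying by 29⁻¹ = 23 gives x ≡ 23·24 = 552 = 7·74 + 34 ≡ 34 (mod 74).
Check: ψ(34) = 29·34 + 63 = 1049 = 14·74 + 13 ≡ 13 (mod 74).

34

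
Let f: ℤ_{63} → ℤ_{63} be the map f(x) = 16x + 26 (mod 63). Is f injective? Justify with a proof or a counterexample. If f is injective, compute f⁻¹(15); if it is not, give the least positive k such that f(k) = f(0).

Suppose f(x_1) = f(x_2) in ℤ_{63}. Then 16x_1 + 26 ≡ 16x_2 + 26 (mod 63), so 16(x_1 − x_2) ≡ 0 (mod 63).
Since gcd(16, 63) = 1, 16 is invertible modulo 63, therefore x_1 − x_2 ≡ 0 (mod 63), i.e. x_1 = x_2.
Thus f is injective.
We now compute 16⁻¹ mod 63 explicitly. Euclid's algorithm: 63 = 3·16 + 15, 16 = 1·15 + 1; back-substituting gives 1 = 4·16 − 1·63, so 16⁻¹ ≡ 4 (mod 63).
Since f is injective, we compute f⁻¹(15): solve 16x + 26 ≡ 15 (mod 63), i.e. 16x ≡ 52 (mod 63).
Multiplying by 16⁻¹ = 4 gives x ≡ 4·52 = 208 = 3·63 + 19 ≡ 19 (mod 63).
Check: f(19) = 16·19 + 26 = 330 = 5·63 + 15 ≡ 15 (mod 63).

19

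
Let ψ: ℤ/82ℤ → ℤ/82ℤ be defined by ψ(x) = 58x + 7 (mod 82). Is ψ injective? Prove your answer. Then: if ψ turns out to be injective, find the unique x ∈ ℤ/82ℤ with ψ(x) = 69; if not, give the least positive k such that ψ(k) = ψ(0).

41

We have gcd(58, 82) = 2 > 1. Taking a = 0 and b = 41: ψ(0) = 7 and ψ(41) = 58·41 + 7 = 2385 ≡ 7 (mod 82).
So ψ(0) = ψ(41) while 0 ≠ 41, so ψ is not injective.
Since ψ is not injective, we find the least positive k with ψ(k) = ψ(0): this means 58k ≡ 0 (mod 82), i.e. 82 ∣ 58k. Since gcd(58, 82) = 2, dividing through by 2 this holds exactly when 41 ∣ 29k, and as gcd(29, 41) = 1, exactly when 41 ∣ k.
The smallest positive such k is 41.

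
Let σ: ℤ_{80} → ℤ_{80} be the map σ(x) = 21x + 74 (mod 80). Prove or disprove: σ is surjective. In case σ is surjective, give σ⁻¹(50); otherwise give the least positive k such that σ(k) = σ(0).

56

Recall that σ is surjective if every y in the codomain equals σ(x) for some x in the domain.
Since gcd(21, 80) = 1, 21 is invertible modulo 80. Euclid's algorithm: 80 = 3·21 + 17, 21 = 1·17 + 4, 17 = 4·4 + 1; back-substituting gives 1 = 61·21 − 16·80, so 21⁻¹ ≡ 61 (mod 80).
For any y ∈ ℤ_{80}, x = 61(y − 74) mod 80 satisfies σ(x) = 21·61(y − 74) + 74 ≡ y (since 21·61 ≡ 1 mod 80). So every y has a preimage.
Hence σ is surjective.
Since σ is surjective, we compute σ⁻¹(50): solve 21x + 74 ≡ 50 (mod 80), i.e. 21x ≡ 56 (mod 80).
Multiplying by 21⁻¹ = 61 gives x ≡ 61·56 = 3416 = 42·80 + 56 ≡ 56 (mod 80).
Check: σ(56) = 21·56 + 74 = 1250 = 15·80 + 50 ≡ 50 (mod 80).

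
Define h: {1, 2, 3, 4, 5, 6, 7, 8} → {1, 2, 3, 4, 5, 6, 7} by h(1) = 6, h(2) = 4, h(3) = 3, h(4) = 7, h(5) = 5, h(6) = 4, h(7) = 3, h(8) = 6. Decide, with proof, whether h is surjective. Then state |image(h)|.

No element maps to 1, so h is not surjective.
The image of h is {3, 4, 5, 6, 7}, which has 5 elements.

5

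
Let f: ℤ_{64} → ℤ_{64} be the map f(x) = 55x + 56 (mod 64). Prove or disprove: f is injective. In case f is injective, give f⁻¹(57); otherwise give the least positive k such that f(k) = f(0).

7

By definition, injectivity means: for all s, t in the domain, f(s) = f(t) implies s = t.
If f(s) = f(t), then 55s ≡ 55t (mod 64). Because gcd(55, 64) = 1, we may cancel 55 to get s ≡ t (mod 64).
Hence f is injective.
We now compute 55⁻¹ mod 64 explicitly. Euclid's algorithm: 64 = 1·55 + 9, 55 = 6·9 + 1; back-substituting gives 1 = 7·55 − 6·64, so 55⁻¹ ≡ 7 (mod 64).
Since f is injective, we compute f⁻¹(57): solve 55x + 56 ≡ 57 (mod 64), i.e. 55x ≡ 1 (mod 64).
Multiplying by 55⁻¹ = 7 gives x ≡ 7·1 = 7 ≡ 7 (mod 64).
Check: f(7) = 55·7 + 56 = 441 = 6·64 + 57 ≡ 57 (mod 64).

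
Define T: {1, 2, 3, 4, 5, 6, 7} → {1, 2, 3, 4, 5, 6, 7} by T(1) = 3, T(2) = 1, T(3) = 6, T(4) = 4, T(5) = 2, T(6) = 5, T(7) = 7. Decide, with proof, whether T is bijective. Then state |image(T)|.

7

The values 3, 1, 6, 4, 2, 5, 7 are a permutation of {1, 2, 3, 4, 5, 6, 7}: each element appears exactly once.
So T is injective and surjective, hence bijective.
The image of T is {1, 2, 3, 4, 5, 6, 7}, which has 7 elements.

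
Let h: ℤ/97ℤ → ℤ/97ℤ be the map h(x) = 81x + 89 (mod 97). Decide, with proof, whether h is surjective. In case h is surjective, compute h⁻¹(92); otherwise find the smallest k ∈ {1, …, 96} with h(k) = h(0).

18

Since gcd(81, 97) = 1, 81 is invertible modulo 97. Euclid's algorithm: 97 = 1·81 + 16, 81 = 5·16 + 1; back-substituting gives 1 = 6·81 − 5·97, so 81⁻¹ ≡ 6 (mod 97).
Then y ↦ 6(y − 89) is a two-sided inverse to h, so every y ∈ ℤ/97ℤ has a preimage.
Therefore h is surjective.
Since h is surjective, we compute h⁻¹(92): solve 81x + 89 ≡ 92 (mod 97), i.e. 81x ≡ 3 (mod 97).
Multiplying by 81⁻¹ = 6 gives x ≡ 6·3 = 18 ≡ 18 (mod 97).
Check: h(18) = 81·18 + 89 = 1547 = 15·97 + 92 ≡ 92 (mod 97).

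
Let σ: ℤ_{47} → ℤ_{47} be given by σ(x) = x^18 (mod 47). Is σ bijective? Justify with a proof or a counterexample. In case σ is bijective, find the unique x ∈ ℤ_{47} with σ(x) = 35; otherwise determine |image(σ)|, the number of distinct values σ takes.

σ(23): Repeated squaring mod 47: 23^1 ≡ 23, 23^2 ≡ 23² = 529 ≡ 12, 23^4 ≡ 12² = 144 ≡ 3, 23^8 ≡ 3² = 9, 23^16 ≡ 9² = 81 ≡ 34. Since 18 = 16 + 2, 23^18 ≡ 34·12: 34·12 = 408 ≡ 32. So 23^18 ≡ 32 (mod 47).
σ(24): Repeated squaring mod 47: 24^1 ≡ 24, 24^2 ≡ 24² = 576 ≡ 12, 24^4 ≡ 12² = 144 ≡ 3, 24^8 ≡ 3² = 9, 24^16 ≡ 9² = 81 ≡ 34. Since 18 = 16 + 2, 24^18 ≡ 34·12: 34·12 = 408 ≡ 32. So 24^18 ≡ 32 (mod 47).
So σ(23) = σ(24) = 32 while 23 ≠ 24, hence σ is not injective, hence not bijective.
Since σ is not bijective, we determine |image(σ)|. Computing x^18 mod 47 for each x (by repeated squaring, reducing mod 47 at every step), the values σ(0), σ(1), …, σ(46) are: 0, 1, 25, 6, 14, 2, 9, 42, 21, 36, 3, 34, 37, 27, 16, 12, 8, 18, 7, 24, 28, 17, 4, 32, 32, 4, 17, 28, 24, 7, 18, 8, 12, 16, 27, 37, 34, 3, 36, 21, 42, 9, 2, 14, 6, 25, 1.
The distinct values are {0, 1, 2, 3, 4, 6, 7, 8, 9, 12, 14, 16, 17, 18, 21, 24, 25, 27, 28, 32, 34, 36, 37, 42}; there are 24 of them.

24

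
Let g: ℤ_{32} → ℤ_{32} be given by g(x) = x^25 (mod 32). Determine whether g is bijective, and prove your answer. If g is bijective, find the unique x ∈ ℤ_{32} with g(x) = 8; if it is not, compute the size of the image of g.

17

g(0) = 0^25 = 0.
g(2): Repeated squaring mod 32: 2^1 ≡ 2, 2^2 ≡ 2² = 4, 2^4 ≡ 4² = 16, 2^8 ≡ 16² = 256 ≡ 0, 2^16 ≡ 0² = 0. Since 25 = 16 + 8 + 1, 2^25 ≡ 0·0·2: 0·0 = 0, then 0·2 = 0. So 2^25 ≡ 0 (mod 32).
So g(0) = g(2) = 0 while 0 ≠ 2, so g is not injective, hence not bijective.
Since g is not bijective, we determine |image(g)|. Computing x^25 mod 32 for each x (by repeated squaring, reducing mod 32 at every step), the values g(0), g(1), …, g(31) are: 0, 1, 0, 3, 0, 5, 0, 7, 0, 9, 0, 11, 0, 13, 0, 15, 0, 17, 0, 19, 0, 21, 0, 23, 0, 25, 0, 27, 0, 29, 0, 31.
The distinct values are {0, 1, 3, 5, 7, 9, 11, 13, 15, 17, 19, 21, 23, 25, 27, 29, 31}; there are 17 of them.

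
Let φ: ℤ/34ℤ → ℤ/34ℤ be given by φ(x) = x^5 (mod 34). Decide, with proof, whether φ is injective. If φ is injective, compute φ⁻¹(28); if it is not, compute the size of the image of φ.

Computing x^5 mod 34 for each x (by repeated squaring, reducing mod 34 at every step), the values φ(0), φ(1), …, φ(33) are: 0, 1, 32, 5, 4, 31, 24, 11, 26, 25, 6, 27, 20, 13, 12, 19, 16, 17, 18, 15, 22, 21, 14, 7, 28, 9, 8, 23, 10, 3, 30, 29, 2, 33.
Every element of ℤ/34ℤ appears exactly once in this list, so φ is a bijection, and in particular injective.
Since φ is injective, we read off the preimage of 28 from the same table: φ(24) = 28, so φ⁻¹(28) = 24.

24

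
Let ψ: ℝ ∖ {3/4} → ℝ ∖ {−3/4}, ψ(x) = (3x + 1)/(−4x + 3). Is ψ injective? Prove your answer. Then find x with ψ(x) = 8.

Suppose ψ(x_1) = ψ(x_2). Cross-multiplying: (3x_1 + 1)(−4x_2 + 3) = (3x_2 + 1)(−4x_1 + 3).
Expanding both sides and cancelling the symmetric terms leaves 13·(x_1 − x_2) = 0. Since 13 ≠ 0, x_1 = x_2. Therefore ψ is injective.
Solving ψ(x) = 8: cross-multiplying gives 3x + 1 = 8(−4x + 3), which rearranges to 35x = 23, so x = 23/35.

23/35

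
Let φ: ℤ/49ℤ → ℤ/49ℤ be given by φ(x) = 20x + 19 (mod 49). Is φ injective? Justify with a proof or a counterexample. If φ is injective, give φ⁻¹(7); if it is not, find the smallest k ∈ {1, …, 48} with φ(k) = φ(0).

Recall: φ is injective if φ(s) = φ(t) implies s = t.
If φ(s) = φ(t), then 20s ≡ 20t (mod 49). Because gcd(20, 49) = 1, we may cancel 20 to get s ≡ t (mod 49).
Hence φ is injective.
We now compute 20⁻¹ mod 49 explicitly. Euclid's algorithm: 49 = 2·20 + 9, 20 = 2·9 + 2, 9 = 4·2 + 1; back-substituting gives 1 = 27·20 − 11·49, so 20⁻¹ ≡ 27 (mod 49).
Since φ is injective, we find φ⁻¹(7): we need 20x ≡ 7 − 19 ≡ 37 (mod 49). Using 20⁻¹ = 27: x ≡ 27·37 = 999 = 20·49 + 19, so x = 19.
Check: φ(19) = 20·19 + 19 = 399 = 8·49 + 7 ≡ 7 (mod 49).

19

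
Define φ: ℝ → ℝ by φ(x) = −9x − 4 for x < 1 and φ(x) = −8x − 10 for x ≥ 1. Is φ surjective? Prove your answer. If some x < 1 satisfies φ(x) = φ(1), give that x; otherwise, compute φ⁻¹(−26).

2

Both pieces are strictly decreasing (slopes −9 and −8), so each is injective on its own interval.
The left piece maps (−∞, 1) onto (−13, ∞); the right piece maps [1, ∞) onto (−∞, −18].
The union (−13, ∞) ∪ (−∞, −18] omits the interval between −13 and −18; in particular −13 has no preimage. So φ is not surjective.
Because the two images are disjoint, no x < 1 has φ(x) = φ(1), so we compute φ⁻¹(−26): −26 lies in (−∞, −18], so solve −8x − 10 = −26: x = (−26 + 10)/(−8) = 2.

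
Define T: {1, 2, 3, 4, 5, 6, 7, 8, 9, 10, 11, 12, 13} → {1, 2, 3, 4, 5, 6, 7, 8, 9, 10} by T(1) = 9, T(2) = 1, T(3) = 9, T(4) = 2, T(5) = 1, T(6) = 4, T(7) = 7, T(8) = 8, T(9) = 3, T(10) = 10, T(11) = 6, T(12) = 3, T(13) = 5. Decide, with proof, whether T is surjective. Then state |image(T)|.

Every element of the codomain has a preimage: 1 = T(2), 2 = T(4), 3 = T(9), 4 = T(6), 5 = T(13), 6 = T(11), 7 = T(7), 8 = T(8), 9 = T(1), 10 = T(10).
Therefore T is surjective.
The image of T is {1, 2, 3, 4, 5, 6, 7, 8, 9, 10}, which has 10 elements.

10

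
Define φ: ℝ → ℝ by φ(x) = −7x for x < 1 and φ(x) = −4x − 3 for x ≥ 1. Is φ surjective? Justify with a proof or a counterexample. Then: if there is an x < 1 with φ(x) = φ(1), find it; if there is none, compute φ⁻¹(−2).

2/7

Both pieces are strictly decreasing (slopes −7 and −4), so each is injective on its own interval.
The left piece maps (−∞, 1) onto (−7, ∞); the right piece maps [1, ∞) onto (−∞, −7].
These images together cover ℝ, so φ is surjective.
Because the two images are disjoint, no x < 1 has φ(x) = φ(1), so we compute φ⁻¹(−2): −2 lies in (−7, ∞), so solve −7x = −2: x = (−2 − 0)/(−7) = 2/7.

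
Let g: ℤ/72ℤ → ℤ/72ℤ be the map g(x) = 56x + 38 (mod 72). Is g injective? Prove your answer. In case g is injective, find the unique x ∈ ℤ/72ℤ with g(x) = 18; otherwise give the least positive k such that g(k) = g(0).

9

We have gcd(56, 72) = 8 > 1. Taking u = 0 and v = 9: g(0) = 38 and g(9) = 56·9 + 38 = 542 ≡ 38 (mod 72).
So g(0) = g(9) while 0 ≠ 9, hence g is not injective.
Since g is not injective, we find the least positive k with g(k) = g(0): this means 56k ≡ 0 (mod 72), i.e. 72 ∣ 56k. Since gcd(56, 72) = 8, dividing through by 8 this holds exactly when 9 ∣ 7k, and as gcd(7, 9) = 1, exactly when 9 ∣ k.
The smallest positive such k is 9.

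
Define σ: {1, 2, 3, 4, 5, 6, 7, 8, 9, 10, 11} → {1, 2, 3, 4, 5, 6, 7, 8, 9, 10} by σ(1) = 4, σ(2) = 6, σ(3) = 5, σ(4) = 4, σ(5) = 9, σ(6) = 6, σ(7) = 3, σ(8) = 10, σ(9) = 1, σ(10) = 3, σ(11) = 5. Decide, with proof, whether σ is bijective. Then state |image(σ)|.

7

σ(1) = 4 = σ(4) with 1 ≠ 4, so σ is not injective, hence not bijective.
The image of σ is {1, 3, 4, 5, 6, 9, 10}, which has 7 elements.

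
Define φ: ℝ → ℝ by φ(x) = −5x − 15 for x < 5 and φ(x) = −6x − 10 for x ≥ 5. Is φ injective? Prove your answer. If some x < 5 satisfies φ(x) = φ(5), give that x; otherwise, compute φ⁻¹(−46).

Both pieces are strictly decreasing (slopes −5 and −6), so each is injective on its own interval.
The left piece maps (−∞, 5) onto (−40, ∞); the right piece maps [5, ∞) onto (−∞, −40].
These images are disjoint, so no value is attained by both pieces. So φ is injective.
Because the two images are disjoint, no x < 5 has φ(x) = φ(5), so we compute φ⁻¹(−46): −46 lies in (−∞, −40], so solve −6x − 10 = −46: x = (−46 + 10)/(−6) = 6.

6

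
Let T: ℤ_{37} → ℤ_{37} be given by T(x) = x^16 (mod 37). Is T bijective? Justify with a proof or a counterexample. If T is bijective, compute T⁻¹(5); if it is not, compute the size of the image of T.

T(1) = 1^16 = 1.
T(6): Repeated squaring mod 37: 6^1 ≡ 6, 6^2 ≡ 6² = 36, 6^4 ≡ 36² = 1296 ≡ 1, 6^8 ≡ 1² = 1, 6^16 ≡ 1² = 1. So 6^16 ≡ 1 (mod 37).
So T(1) = T(6) = 1 while 1 ≠ 6, therefore T is not injective, hence not bijective.
Since T is not bijective, we determine |image(T)|. Computing x^16 mod 37 for each x (by repeated squaring, reducing mod 37 at every step), the values T(0), T(1), …, T(36) are: 0, 1, 9, 33, 7, 34, 1, 34, 26, 16, 10, 26, 9, 7, 10, 12, 12, 16, 33, 33, 16, 12, 12, 10, 7, 9, 26, 10, 16, 26, 34, 1, 34, 7, 33, 9, 1.
The distinct values are {0, 1, 7, 9, 10, 12, 16, 26, 33, 34}; there are 10 of them.

10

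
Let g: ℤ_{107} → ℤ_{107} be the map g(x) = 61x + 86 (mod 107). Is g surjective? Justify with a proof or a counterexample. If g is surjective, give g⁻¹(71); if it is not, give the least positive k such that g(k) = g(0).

Since gcd(61, 107) = 1, 61 is invertible modulo 107. Euclid's algorithm: 107 = 1·61 + 46, 61 = 1·46 + 15, 46 = 3·15 + 1; back-substituting gives 1 = 100·61 − 57·107, so 61⁻¹ ≡ 100 (mod 107).
Then y ↦ 100(y − 86) is a two-sided inverse to g, so every y ∈ ℤ_{107} has a preimage.
Thus g is surjective.
Since g is surjective, we find g⁻¹(71): we need 61x ≡ 71 − 86 ≡ 92 (mod 107). Using 61⁻¹ = 100: x ≡ 100·92 = 9200 = 85·107 + 105, so x = 105.
Check: g(105) = 61·105 + 86 = 6491 = 60·107 + 71 ≡ 71 (mod 107).

105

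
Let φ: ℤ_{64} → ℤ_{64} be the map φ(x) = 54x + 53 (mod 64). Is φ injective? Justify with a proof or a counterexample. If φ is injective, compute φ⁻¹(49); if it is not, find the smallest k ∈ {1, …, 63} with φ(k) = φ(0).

32

We have gcd(54, 64) = 2 > 1. Taking s = 0 and t = 32: φ(0) = 53 and φ(32) = 54·32 + 53 = 1781 ≡ 53 (mod 64).
So φ(0) = φ(32) while 0 ≠ 32, therefore φ is not injective.
Since φ is not injective, we find the least positive k with φ(k) = φ(0): this means 54k ≡ 0 (mod 64), i.e. 64 ∣ 54k. Since gcd(54, 64) = 2, dividing through by 2 this holds exactly when 32 ∣ 27k, and as gcd(27, 32) = 1, exactly when 32 ∣ k.
The smallest positive such k is 32.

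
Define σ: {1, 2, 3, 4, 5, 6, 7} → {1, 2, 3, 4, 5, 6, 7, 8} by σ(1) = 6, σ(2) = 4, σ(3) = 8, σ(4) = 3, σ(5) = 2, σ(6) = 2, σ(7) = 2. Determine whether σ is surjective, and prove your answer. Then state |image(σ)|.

5

No element maps to 1, so σ is not surjective.
The image of σ is {2, 3, 4, 6, 8}, which has 5 elements.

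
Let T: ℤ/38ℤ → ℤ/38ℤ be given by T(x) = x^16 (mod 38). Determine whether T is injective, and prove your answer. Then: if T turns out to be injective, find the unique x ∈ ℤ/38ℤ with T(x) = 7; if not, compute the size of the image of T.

T(18): Repeated squaring mod 38: 18^1 ≡ 18, 18^2 ≡ 18² = 324 ≡ 20, 18^4 ≡ 20² = 400 ≡ 20, 18^8 ≡ 20² = 400 ≡ 20, 18^16 ≡ 20² = 400 ≡ 20. So 18^16 ≡ 20 (mod 38).
T(20): Repeated squaring mod 38: 20^1 ≡ 20, 20^2 ≡ 20² = 400 ≡ 20, 20^4 ≡ 20² = 400 ≡ 20, 20^8 ≡ 20² = 400 ≡ 20, 20^16 ≡ 20² = 400 ≡ 20. So 20^16 ≡ 20 (mod 38).
So T(18) = T(20) = 20 while 18 ≠ 20, therefore T is not injective.
Since T is not injective, we determine |image(T)|. Computing x^16 mod 38 for each x (by repeated squaring, reducing mod 38 at every step), the values T(0), T(1), …, T(37) are: 0, 1, 24, 17, 6, 35, 28, 7, 30, 23, 4, 11, 26, 9, 16, 25, 36, 5, 20, 19, 20, 5, 36, 25, 16, 9, 26, 11, 4, 23, 30, 7, 28, 35, 6, 17, 24, 1.
The distinct values are {0, 1, 4, 5, 6, 7, 9, 11, 16, 17, 19, 20, 23, 24, 25, 26, 28, 30, 35, 36}; there are 20 of them.

20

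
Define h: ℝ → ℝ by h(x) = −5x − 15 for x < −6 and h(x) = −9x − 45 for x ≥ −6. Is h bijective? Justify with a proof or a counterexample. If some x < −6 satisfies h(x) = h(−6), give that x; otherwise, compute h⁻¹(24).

-39/5

Both pieces are strictly decreasing (slopes −5 and −9), so each is injective on its own interval.
The left piece maps (−∞, −6) onto (15, ∞); the right piece maps [−6, ∞) onto (−∞, 9].
The images leave a gap (15 has no preimage), so h is not surjective, hence not bijective.
Because the two images are disjoint, no x < −6 has h(x) = h(−6), so we compute h⁻¹(24): 24 lies in (15, ∞), so solve −5x − 15 = 24: x = (24 + 15)/(−5) = −39/5.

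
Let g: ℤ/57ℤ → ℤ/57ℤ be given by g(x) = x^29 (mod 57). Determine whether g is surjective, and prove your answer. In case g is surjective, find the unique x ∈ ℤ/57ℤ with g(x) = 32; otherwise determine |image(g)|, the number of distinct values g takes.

14

Computing x^29 mod 57 for each x (by repeated squaring, reducing mod 57 at every step), the values g(0), g(1), …, g(56) are: 0, 1, 53, 48, 16, 44, 36, 49, 50, 24, 52, 26, 27, 40, 32, 3, 28, 23, 18, 19, 20, 15, 10, 35, 6, 55, 11, 12, 43, 14, 45, 46, 2, 51, 22, 47, 42, 37, 38, 39, 34, 29, 54, 25, 17, 30, 31, 5, 33, 7, 8, 21, 13, 41, 9, 4, 56.
Every element of ℤ/57ℤ appears exactly once in this list, so g is a bijection, and in particular surjective.
Since g is surjective, we read off the preimage of 32 from the same table: g(14) = 32, so g⁻¹(32) = 14.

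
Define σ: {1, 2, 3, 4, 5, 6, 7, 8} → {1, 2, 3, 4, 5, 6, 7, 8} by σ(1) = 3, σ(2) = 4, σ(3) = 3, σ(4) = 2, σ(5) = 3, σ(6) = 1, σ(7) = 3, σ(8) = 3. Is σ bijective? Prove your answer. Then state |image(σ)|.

4

σ(1) = 3 = σ(3) with 1 ≠ 3, so σ is not injective, hence not bijective.
The image of σ is {1, 2, 3, 4}, which has 4 elements.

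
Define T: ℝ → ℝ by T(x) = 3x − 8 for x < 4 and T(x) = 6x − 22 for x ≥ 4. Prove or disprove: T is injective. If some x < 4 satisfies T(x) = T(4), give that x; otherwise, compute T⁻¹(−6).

10/3

Both pieces are strictly increasing (slopes 3 and 6), so each is injective on its own interval.
The left piece maps (−∞, 4) onto (−∞, 4); the right piece maps [4, ∞) onto [2, ∞).
These images overlap. In particular T(4) = 2 (right piece), and solving 3x − 8 = 2 on the left piece gives x = 10/3 < 4.
So T(10/3) = T(4) with 10/3 ≠ 4, and T is not injective. This x = 10/3 is the requested value below 4.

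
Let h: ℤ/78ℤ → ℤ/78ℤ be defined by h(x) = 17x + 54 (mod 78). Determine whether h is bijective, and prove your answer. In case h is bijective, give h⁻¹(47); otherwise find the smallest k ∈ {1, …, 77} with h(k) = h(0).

73

Suppose h(u) = h(v) in ℤ/78ℤ. Then 17u + 54 ≡ 17v + 54 (mod 78), thus 17(u − v) ≡ 0 (mod 78).
Since gcd(17, 78) = 1, 17 is invertible modulo 78, thus u − v ≡ 0 (mod 78), i.e. u = v.
We now compute 17⁻¹ mod 78 explicitly. Euclid's algorithm: 78 = 4·17 + 10, 17 = 1·10 + 7, 10 = 1·7 + 3, 7 = 2·3 + 1; back-substituting gives 1 = 23·17 − 5·78, so 17⁻¹ ≡ 23 (mod 78).
Then y ↦ 23(y − 54) is a two-sided inverse to h, so every y ∈ ℤ/78ℤ has a preimage.
So h is bijective.
Since h is bijective, we find h⁻¹(47): we need 17x ≡ 47 − 54 ≡ 71 (mod 78). Using 17⁻¹ = 23: x ≡ 23·71 = 1633 = 20·78 + 73, so x = 73.
Check: h(73) = 17·73 + 54 = 1295 = 16·78 + 47 ≡ 47 (mod 78).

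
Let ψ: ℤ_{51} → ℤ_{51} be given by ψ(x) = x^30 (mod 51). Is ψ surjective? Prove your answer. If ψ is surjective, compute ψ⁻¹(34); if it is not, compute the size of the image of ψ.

ψ(7): Repeated squaring mod 51: 7^1 ≡ 7, 7^2 ≡ 7² = 49, 7^4 ≡ 49² = 2401 ≡ 4, 7^8 ≡ 4² = 16, 7^16 ≡ 16² = 256 ≡ 1. Since 30 = 16 + 8 + 4 + 2, 7^30 ≡ 1·16·4·49: 1·16 = 16, then 16·4 = 64 ≡ 13, then 13·49 = 637 ≡ 25. So 7^30 ≡ 25 (mod 51).
ψ(10): Repeated squaring mod 51: 10^1 ≡ 10, 10^2 ≡ 10² = 100 ≡ 49, 10^4 ≡ 49² = 2401 ≡ 4, 10^8 ≡ 4² = 16, 10^16 ≡ 16² = 256 ≡ 1. Since 30 = 16 + 8 + 4 + 2, 10^30 ≡ 1·16·4·49: 1·16 = 16, then 16·4 = 64 ≡ 13, then 13·49 = 637 ≡ 25. So 10^30 ≡ 25 (mod 51).
So ψ(7) = ψ(10) = 25 while 7 ≠ 10, so ψ is not injective.
A non-injective map from the 51-element set ℤ_{51} to itself takes at most 50 distinct values, so it cannot be surjective. Therefore ψ is not surjective.
Since ψ is not surjective, we determine |image(ψ)|. Computing x^30 mod 51 for each x (by repeated squaring, reducing mod 51 at every step), the values ψ(0), ψ(1), …, ψ(50) are: 0, 1, 13, 36, 16, 49, 9, 25, 4, 21, 25, 43, 15, 16, 19, 30, 1, 34, 18, 13, 19, 33, 49, 43, 42, 4, 4, 42, 43, 49, 33, 19, 13, 18, 34, 1, 30, 19, 16, 15, 43, 25, 21, 4, 25, 9, 49, 16, 36, 13, 1.
The distinct values are {0, 1, 4, 9, 13, 15, 16, 18, 19, 21, 25, 30, 33, 34, 36, 42, 43, 49}; there are 18 of them.

18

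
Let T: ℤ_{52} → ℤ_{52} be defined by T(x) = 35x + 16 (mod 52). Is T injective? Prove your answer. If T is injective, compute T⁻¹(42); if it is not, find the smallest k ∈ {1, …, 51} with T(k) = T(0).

26

If T(u) = T(v), then 35u ≡ 35v (mod 52). Because gcd(35, 52) = 1, we may cancel 35 to get u ≡ v (mod 52).
Hence T is injective.
We now compute 35⁻¹ mod 52 explicitly. Euclid's algorithm: 52 = 1·35 + 17, 35 = 2·17 + 1; back-substituting gives 1 = 3·35 − 2·52, so 35⁻¹ ≡ 3 (mod 52).
Since T is injective, we compute T⁻¹(42): solve 35x + 16 ≡ 42 (mod 52), i.e. 35x ≡ 26 (mod 52).
Multiplying by 35⁻¹ = 3 gives x ≡ 3·26 = 78 = 1·52 + 26 ≡ 26 (mod 52).
Check: T(26) = 35·26 + 16 = 926 = 17·52 + 42 ≡ 42 (mod 52).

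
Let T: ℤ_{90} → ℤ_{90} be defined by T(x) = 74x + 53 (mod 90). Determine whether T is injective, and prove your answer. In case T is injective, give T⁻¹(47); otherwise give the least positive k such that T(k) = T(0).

45

We have gcd(74, 90) = 2 > 1. Taking u = 0 and v = 45: T(0) = 53 and T(45) = 74·45 + 53 = 3383 ≡ 53 (mod 90).
So T(0) = T(45) while 0 ≠ 45, so T is not injective.
Since T is not injective, we find the least positive k with T(k) = T(0): this means 74k ≡ 0 (mod 90), i.e. 90 ∣ 74k. Since gcd(74, 90) = 2, dividing through by 2 this holds exactly when 45 ∣ 37k, and as gcd(37, 45) = 1, exactly when 45 ∣ k.
The smallest positive such k is 45.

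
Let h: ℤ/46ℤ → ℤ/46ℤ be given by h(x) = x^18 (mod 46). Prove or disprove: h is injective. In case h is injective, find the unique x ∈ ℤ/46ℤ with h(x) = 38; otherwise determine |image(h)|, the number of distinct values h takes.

24

h(22): Repeated squaring mod 46: 22^1 ≡ 22, 22^2 ≡ 22² = 484 ≡ 24, 22^4 ≡ 24² = 576 ≡ 24, 22^8 ≡ 24² = 576 ≡ 24, 22^16 ≡ 24² = 576 ≡ 24. Since 18 = 16 + 2, 22^18 ≡ 24·24: 24·24 = 576 ≡ 24. So 22^18 ≡ 24 (mod 46).
h(24): Repeated squaring mod 46: 24^1 ≡ 24, 24^2 ≡ 24² = 576 ≡ 24, 24^4 ≡ 24² = 576 ≡ 24, 24^8 ≡ 24² = 576 ≡ 24, 24^16 ≡ 24² = 576 ≡ 24. Since 18 = 16 + 2, 24^18 ≡ 24·24: 24·24 = 576 ≡ 24. So 24^18 ≡ 24 (mod 46).
So h(22) = h(24) = 24 while 22 ≠ 24, thus h is not injective.
Since h is not injective, we determine |image(h)|. Computing x^18 mod 46 for each x (by repeated squaring, reducing mod 46 at every step), the values h(0), h(1), …, h(45) are: 0, 1, 36, 25, 8, 29, 26, 41, 12, 27, 32, 39, 16, 9, 4, 35, 18, 3, 6, 31, 2, 13, 24, 23, 24, 13, 2, 31, 6, 3, 18, 35, 4, 9, 16, 39, 32, 27, 12, 41, 26, 29, 8, 25, 36, 1.
The distinct values are {0, 1, 2, 3, 4, 6, 8, 9, 12, 13, 16, 18, 23, 24, 25, 26, 27, 29, 31, 32, 35, 36, 39, 41}; there are 24 of them.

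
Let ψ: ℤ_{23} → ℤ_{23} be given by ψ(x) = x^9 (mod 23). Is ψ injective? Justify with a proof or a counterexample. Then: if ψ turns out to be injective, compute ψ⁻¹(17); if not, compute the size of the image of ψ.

21

Since 23 is prime, the nonzero elements of ℤ_{23} form a cyclic group of order 22.
As gcd(9, 22) = 1, raising to the 9th power is a bijection on this group: if x_1^9 ≡ x_2^9 then (x_1x_2^{−1})^9 = 1, and the only element of order dividing gcd(9, 22) = 1 is 1, so x_1 = x_2.
With ψ(0) = 0 this makes ψ injective on all of ℤ_{23}, hence bijective (finite equal-size domain and codomain). In particular ψ is injective.
Since ψ is injective, we find the preimage of 17. The inverse of x ↦ x^9 on (ℤ_{23})^× is x ↦ x^5, because 9·5 = 45 = 2·22 + 1 ≡ 1 (mod 22) and x^{22} = 1 for x ≠ 0 (Fermat). So ψ⁻¹(17) = 17^5 mod 23.
Repeated squaring mod 23: 17^1 ≡ 17, 17^2 ≡ 17² = 289 ≡ 13, 17^4 ≡ 13² = 169 ≡ 8. Since 5 = 4 + 1, 17^5 ≡ 8·17: 8·17 = 136 ≡ 21. So 17^5 ≡ 21 (mod 23).
Hence ψ⁻¹(17) = 21.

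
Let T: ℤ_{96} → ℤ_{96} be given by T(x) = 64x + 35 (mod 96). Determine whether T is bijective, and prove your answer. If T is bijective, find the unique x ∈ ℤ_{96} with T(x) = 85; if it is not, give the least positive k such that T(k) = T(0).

3

We have gcd(64, 96) = 32 > 1. Taking a = 0 and b = 3: T(0) = 35 and T(3) = 64·3 + 35 = 227 ≡ 35 (mod 96).
So T(0) = T(3) while 0 ≠ 3, so T is not injective, hence not bijective.
Since T is not bijective, we find the least positive k with T(k) = T(0): this means 64k ≡ 0 (mod 96), i.e. 96 ∣ 64k. Since gcd(64, 96) = 32, dividing through by 32 this holds exactly when 3 ∣ 2k, and as gcd(2, 3) = 1, exactly when 3 ∣ k.
The smallest positive such k is 3.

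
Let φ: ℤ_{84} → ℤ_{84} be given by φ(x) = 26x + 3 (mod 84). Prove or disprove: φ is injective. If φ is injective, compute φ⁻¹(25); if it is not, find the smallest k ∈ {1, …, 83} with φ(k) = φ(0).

We have gcd(26, 84) = 2 > 1. Taking x_1 = 0 and x_2 = 42: φ(0) = 3 and φ(42) = 26·42 + 3 = 1095 ≡ 3 (mod 84).
So φ(0) = φ(42) while 0 ≠ 42, so φ is not injective.
Since φ is not injective, we find the least positive k with φ(k) = φ(0): this means 26k ≡ 0 (mod 84), i.e. 84 ∣ 26k. Since gcd(26, 84) = 2, dividing through by 2 this holds exactly when 42 ∣ 13k, and as gcd(13, 42) = 1, exactly when 42 ∣ k.
The smallest positive such k is 42.

42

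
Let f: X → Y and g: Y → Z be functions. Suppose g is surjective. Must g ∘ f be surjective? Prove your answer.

not surjective

No. Take X = {1}, Y = Z = {1, 2, 3, 4, 5}, f(1) = 1, and g = identity (surjective).
Then (g ∘ f)(1) = 1, and 5 ∈ Z has no preimage under g ∘ f, so g ∘ f is not surjective.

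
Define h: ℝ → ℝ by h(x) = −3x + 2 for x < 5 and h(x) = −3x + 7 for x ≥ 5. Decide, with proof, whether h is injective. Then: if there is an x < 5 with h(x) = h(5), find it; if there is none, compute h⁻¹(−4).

10/3

Both pieces are strictly decreasing (slopes −3 and −3), so each is injective on its own interval.
The left piece maps (−∞, 5) onto (−13, ∞); the right piece maps [5, ∞) onto (−∞, −8].
These images overlap. In particular h(5) = −8 (right piece), and solving −3x + 2 = −8 on the left piece gives x = 10/3 < 5.
So h(10/3) = h(5) with 10/3 ≠ 5, and h is not injective. This x = 10/3 is the requested value below 5.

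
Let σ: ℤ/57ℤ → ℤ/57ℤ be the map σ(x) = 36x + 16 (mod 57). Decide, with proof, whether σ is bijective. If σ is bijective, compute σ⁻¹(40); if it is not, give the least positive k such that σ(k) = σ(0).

We have gcd(36, 57) = 3 > 1. Taking u = 0 and v = 19: σ(0) = 16 and σ(19) = 36·19 + 16 = 700 ≡ 16 (mod 57).
So σ(0) = σ(19) while 0 ≠ 19, therefore σ is not injective, hence not bijective.
Since σ is not bijective, we find the least positive k with σ(k) = σ(0): this means 36k ≡ 0 (mod 57), i.e. 57 ∣ 36k. Since gcd(36, 57) = 3, dividing through by 3 this holds exactly when 19 ∣ 12k, and as gcd(12, 19) = 1, exactly when 19 ∣ k.
The smallest positive such k is 19.

19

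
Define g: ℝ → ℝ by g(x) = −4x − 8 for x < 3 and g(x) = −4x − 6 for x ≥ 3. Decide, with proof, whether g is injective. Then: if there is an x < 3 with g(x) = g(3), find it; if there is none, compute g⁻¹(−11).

Both pieces are strictly decreasing (slopes −4 and −4), so each is injective on its own interval.
The left piece maps (−∞, 3) onto (−20, ∞); the right piece maps [3, ∞) onto (−∞, −18].
These images overlap. In particular g(3) = −18 (right piece), and solving −4x − 8 = −18 on the left piece gives x = 5/2 < 3.
So g(5/2) = g(3) with 5/2 ≠ 3, and g is not injective. This x = 5/2 is the requested value below 3.

5/2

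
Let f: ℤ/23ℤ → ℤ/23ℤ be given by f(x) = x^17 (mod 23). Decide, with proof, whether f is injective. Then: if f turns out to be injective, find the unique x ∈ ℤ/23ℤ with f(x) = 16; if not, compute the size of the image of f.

Since 23 is prime, the nonzero elements of ℤ/23ℤ form a cyclic group of order 22.
As gcd(17, 22) = 1, raising to the 17th power is a bijection on this group: if s^17 ≡ t^17 then (st^{−1})^17 = 1, and the only element of order dividing gcd(17, 22) = 1 is 1, so s = t.
With f(0) = 0 this makes f injective on all of ℤ/23ℤ, hence bijective (finite equal-size domain and codomain). In particular f is injective.
Since f is injective, we find the preimage of 16. The inverse of x ↦ x^17 on (ℤ/23ℤ)^× is x ↦ x^13, because 17·13 = 221 = 10·22 + 1 ≡ 1 (mod 22) and x^{22} = 1 for x ≠ 0 (Fermat). So f⁻¹(16) = 16^13 mod 23.
Repeated squaring mod 23: 16^1 ≡ 16, 16^2 ≡ 16² = 256 ≡ 3, 16^4 ≡ 3² = 9, 16^8 ≡ 9² = 81 ≡ 12. Since 13 = 8 + 4 + 1, 16^13 ≡ 12·9·16: 12·9 = 108 ≡ 16, then 16·16 = 256 ≡ 3. So 16^13 ≡ 3 (mod 23).
Hence f⁻¹(16) = 3.

3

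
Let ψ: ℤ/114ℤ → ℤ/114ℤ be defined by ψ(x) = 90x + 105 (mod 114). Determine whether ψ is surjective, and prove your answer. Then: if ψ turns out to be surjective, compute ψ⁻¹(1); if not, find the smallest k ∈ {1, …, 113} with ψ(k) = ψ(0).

19

Since gcd(90, 114) = 6, we have 90x ≡ 0 (mod 6) for all x, so ψ(x) ≡ 3 (mod 6).
But 0 ≢ 3 (mod 6), so 0 ∈ ℤ/114ℤ has no preimage. Hence ψ is not surjective.
Since ψ is not surjective, we find the least positive k with ψ(k) = ψ(0): this means 90k ≡ 0 (mod 114), i.e. 114 ∣ 90k. Since gcd(90, 114) = 6, dividing through by 6 this holds exactly when 19 ∣ 15k, and as gcd(15, 19) = 1, exactly when 19 ∣ k.
The smallest positive such k is 19.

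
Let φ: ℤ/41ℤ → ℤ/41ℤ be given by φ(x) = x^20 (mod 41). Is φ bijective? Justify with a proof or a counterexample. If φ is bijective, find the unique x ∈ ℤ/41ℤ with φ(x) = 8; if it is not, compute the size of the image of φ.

3

φ(1) = 1^20 = 1.
φ(2): Repeated squaring mod 41: 2^1 ≡ 2, 2^2 ≡ 2² = 4, 2^4 ≡ 4² = 16, 2^8 ≡ 16² = 256 ≡ 10, 2^16 ≡ 10² = 100 ≡ 18. Since 20 = 16 + 4, 2^20 ≡ 18·16: 18·16 = 288 ≡ 1. So 2^20 ≡ 1 (mod 41).
So φ(1) = φ(2) = 1 while 1 ≠ 2, thus φ is not injective, hence not bijective.
Since φ is not bijective, we determine |image(φ)|. Computing x^20 mod 41 for each x (by repeated squaring, reducing mod 41 at every step), the values φ(0), φ(1), …, φ(40) are: 0, 1, 1, 40, 1, 1, 40, 40, 1, 1, 1, 40, 40, 40, 40, 40, 1, 40, 1, 40, 1, 1, 40, 1, 40, 1, 40, 40, 40, 40, 40, 1, 1, 1, 40, 40, 1, 1, 40, 1, 1.
The distinct values are {0, 1, 40}; there are 3 of them.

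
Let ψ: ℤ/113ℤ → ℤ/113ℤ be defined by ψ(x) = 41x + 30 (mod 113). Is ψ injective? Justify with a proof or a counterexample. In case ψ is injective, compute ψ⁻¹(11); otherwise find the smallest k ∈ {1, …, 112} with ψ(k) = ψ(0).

Suppose ψ(a) = ψ(b) in ℤ/113ℤ. Then 41a + 30 ≡ 41b + 30 (mod 113), so 41(a − b) ≡ 0 (mod 113).
Since gcd(41, 113) = 1, 41 is invertible modulo 113, so a − b ≡ 0 (mod 113), i.e. a = b.
Therefore ψ is injective.
We now compute 41⁻¹ mod 113 explicitly. Euclid's algorithm: 113 = 2·41 + 31, 41 = 1·31 + 10, 31 = 3·10 + 1; back-substituting gives 1 = 102·41 − 37·113, so 41⁻¹ ≡ 102 (mod 113).
Since ψ is injective, we compute ψ⁻¹(11): solve 41x + 30 ≡ 11 (mod 113), i.e. 41x ≡ 94 (mod 113).
Multiplying by 41⁻¹ = 102 gives x ≡ 102·94 = 9588 = 84·113 + 96 ≡ 96 (mod 113).
Check: ψ(96) = 41·96 + 30 = 3966 = 35·113 + 11 ≡ 11 (mod 113).

96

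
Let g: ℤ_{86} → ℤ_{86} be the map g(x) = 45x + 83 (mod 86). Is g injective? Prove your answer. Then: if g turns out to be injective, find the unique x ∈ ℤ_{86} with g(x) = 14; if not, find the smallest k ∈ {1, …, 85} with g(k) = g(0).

If g(a) = g(b), then 45a ≡ 45b (mod 86). Because gcd(45, 86) = 1, we may cancel 45 to get a ≡ b (mod 86).
Thus g is injective.
We now compute 45⁻¹ mod 86 explicitly. Euclid's algorithm: 86 = 1·45 + 41, 45 = 1·41 + 4, 41 = 10·4 + 1; back-substituting gives 1 = 65·45 − 34·86, so 45⁻¹ ≡ 65 (mod 86).
Since g is injective, we find g⁻¹(14): we need 45x ≡ 14 − 83 ≡ 17 (mod 86). Using 45⁻¹ = 65: x ≡ 65·17 = 1105 = 12·86 + 73, so x = 73.
Check: g(73) = 45·73 + 83 = 3368 = 39·86 + 14 ≡ 14 (mod 86).

73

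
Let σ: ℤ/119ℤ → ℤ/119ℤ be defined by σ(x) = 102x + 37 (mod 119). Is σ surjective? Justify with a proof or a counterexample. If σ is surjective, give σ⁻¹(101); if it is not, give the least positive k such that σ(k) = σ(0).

Since gcd(102, 119) = 17, we have 102x ≡ 0 (mod 17) for all x, so σ(x) ≡ 3 (mod 17).
But 0 ≢ 3 (mod 17), so 0 ∈ ℤ/119ℤ has no preimage. So σ is not surjective.
Since σ is not surjective, we find the least positive k with σ(k) = σ(0): this means 102k ≡ 0 (mod 119), i.e. 119 ∣ 102k. Since gcd(102, 119) = 17, dividing through by 17 this holds exactly when 7 ∣ 6k, and as gcd(6, 7) = 1, exactly when 7 ∣ k.
The smallest positive such k is 7.

7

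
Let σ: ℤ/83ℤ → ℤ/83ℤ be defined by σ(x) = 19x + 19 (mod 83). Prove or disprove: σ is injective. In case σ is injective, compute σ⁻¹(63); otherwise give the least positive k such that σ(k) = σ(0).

46

Suppose σ(u) = σ(v) in ℤ/83ℤ. Then 19u + 19 ≡ 19v + 19 (mod 83), so 19(u − v) ≡ 0 (mod 83).
Since gcd(19, 83) = 1, 19 is invertible modulo 83, therefore u − v ≡ 0 (mod 83), i.e. u = v.
So σ is injective.
We now compute 19⁻¹ mod 83 explicitly. Euclid's algorithm: 83 = 4·19 + 7, 19 = 2·7 + 5, 7 = 1·5 + 2, 5 = 2·2 + 1; back-substituting gives 1 = 35·19 − 8·83, so 19⁻¹ ≡ 35 (mod 83).
Since σ is injective, we compute σ⁻¹(63): solve 19x + 19 ≡ 63 (mod 83), i.e. 19x ≡ 44 (mod 83).
Multiplying by 19⁻¹ = 35 gives x ≡ 35·44 = 1540 = 18·83 + 46 ≡ 46 (mod 83).
Check: σ(46) = 19·46 + 19 = 893 = 10·83 + 63 ≡ 63 (mod 83).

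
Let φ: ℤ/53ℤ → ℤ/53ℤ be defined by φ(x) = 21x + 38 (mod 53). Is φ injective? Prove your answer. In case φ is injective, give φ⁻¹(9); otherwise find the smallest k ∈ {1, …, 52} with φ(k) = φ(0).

Suppose φ(x_1) = φ(x_2) in ℤ/53ℤ. Then 21x_1 + 38 ≡ 21x_2 + 38 (mod 53), so 21(x_1 − x_2) ≡ 0 (mod 53).
Since gcd(21, 53) = 1, 21 is invertible modulo 53, hence x_1 − x_2 ≡ 0 (mod 53), i.e. x_1 = x_2.
Thus φ is injective.
We now compute 21⁻¹ mod 53 explicitly. Euclid's algorithm: 53 = 2·21 + 11, 21 = 1·11 + 10, 11 = 1·10 + 1; back-substituting gives 1 = 48·21 − 19·53, so 21⁻¹ ≡ 48 (mod 53).
Since φ is injective, we find φ⁻¹(9): we need 21x ≡ 9 − 38 ≡ 24 (mod 53). Using 21⁻¹ = 48: x ≡ 48·24 = 1152 = 21·53 + 39, so x = 39.
Check: φ(39) = 21·39 + 38 = 857 = 16·53 + 9 ≡ 9 (mod 53).

39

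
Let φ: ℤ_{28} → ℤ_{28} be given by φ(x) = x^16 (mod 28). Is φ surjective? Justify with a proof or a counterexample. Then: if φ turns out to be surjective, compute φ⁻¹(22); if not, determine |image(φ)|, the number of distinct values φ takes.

φ(6): Repeated squaring mod 28: 6^1 ≡ 6, 6^2 ≡ 6² = 36 ≡ 8, 6^4 ≡ 8² = 64 ≡ 8, 6^8 ≡ 8² = 64 ≡ 8, 6^16 ≡ 8² = 64 ≡ 8. So 6^16 ≡ 8 (mod 28).
φ(8): Repeated squaring mod 28: 8^1 ≡ 8, 8^2 ≡ 8² = 64 ≡ 8, 8^4 ≡ 8² = 64 ≡ 8, 8^8 ≡ 8² = 64 ≡ 8, 8^16 ≡ 8² = 64 ≡ 8. So 8^16 ≡ 8 (mod 28).
So φ(6) = φ(8) = 8 while 6 ≠ 8, hence φ is not injective.
A non-injective map from the 28-element set ℤ_{28} to itself takes at most 27 distinct values, so it cannot be surjective. Thus φ is not surjective.
Since φ is not surjective, we determine |image(φ)|. Computing x^16 mod 28 for each x (by repeated squaring, reducing mod 28 at every step), the values φ(0), φ(1), …, φ(27) are: 0, 1, 16, 25, 4, 9, 8, 21, 8, 9, 4, 25, 16, 1, 0, 1, 16, 25, 4, 9, 8, 21, 8, 9, 4, 25, 16, 1.
The distinct values are {0, 1, 4, 8, 9, 16, 21, 25}; there are 8 of them.

8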